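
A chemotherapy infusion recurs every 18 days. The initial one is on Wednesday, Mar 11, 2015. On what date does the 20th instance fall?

Feb 16, 2016

The 20th occurrence is 19 intervals after the first: 19 × 18 = 342 days after Mar 11, 2015.
Mar has 31 days — 20 days to the end of Mar leaves 322.
Apr has 30 days (292 left).
May has 31 days (261 left).
Jun has 30 days (231 left).
Jul has 31 days (200 left).
Aug has 31 days (169 left).
Sep has 30 days (139 left).
Oct has 31 days (108 left).
Nov has 30 days (78 left).
Dec has 31 days (47 left).
Jan has 31 days (16 left).
16 days into Feb → Feb 16, 2016.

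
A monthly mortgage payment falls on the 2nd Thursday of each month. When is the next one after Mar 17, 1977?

Apr 14, 1977

Mar 1977 starts on a Tuesday; its first Thursday is the 3rd, so the 2nd Thursday is the 10th — Mar 10, 1977.
That is not after Mar 17, 1977, so look at Apr 1977.
Apr 1977 starts on a Friday; its first Thursday is the 7th, so the 2nd Thursday is the 14th — Apr 14, 1977.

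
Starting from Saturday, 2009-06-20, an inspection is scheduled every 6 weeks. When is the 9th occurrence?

2010-05-22

The 9th occurrence is 8 intervals after the first: 8 × 42 = 336 days after 2009-06-20.
June has 30 days — 10 days to the end of June leaves 326.
July has 31 days (295 left).
August has 31 days (264 left).
September has 30 days (234 left).
October has 31 days (203 left).
November has 30 days (173 left).
December has 31 days (142 left).
January has 31 days (111 left).
February has 28 days (83 left).
March has 31 days (52 left).
April has 30 days (22 left).
22 days into May → 2010-05-22.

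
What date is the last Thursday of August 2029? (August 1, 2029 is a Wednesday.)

August 2029 begins on a Wednesday, so the first Thursday is August 2 (1 day later).
August 2029 has 31 days. Adding weeks: 2, 9, 16, 23, 30 — the last one ≤ 31 is the 30th.

30 August 2029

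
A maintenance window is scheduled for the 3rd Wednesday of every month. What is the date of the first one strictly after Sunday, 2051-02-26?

February 2051 starts on a Wednesday; its first Wednesday is the 1st, so the 3rd Wednesday is the 15th — 2051-02-15.
That is not after 2051-02-26, so look at March 2051.
March 2051 starts on a Wednesday; its first Wednesday is the 1st, so the 3rd Wednesday is the 15th — 2051-03-15.

2051-03-15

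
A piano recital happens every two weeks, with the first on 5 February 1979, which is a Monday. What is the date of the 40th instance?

The 40th occurrence is 39 intervals after the first: 39 × 14 = 546 days after 5 February 1979.
February has 28 days — 23 days to the end of February leaves 523.
From end of February to end of 1979 is 306 days (217 left).
January has 31 days (186 left).
February has 29 days (157 left).
March has 31 days (126 left).
April has 30 days (96 left).
May has 31 days (65 left).
June has 30 days (35 left).
July has 31 days (4 left).
4 days into August → 4 August 1980.

4 August 1980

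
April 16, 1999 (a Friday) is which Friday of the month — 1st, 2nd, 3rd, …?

3rd

Day 16 falls in week ⌈16/7⌉ of the month.
Days 1–7 hold the 1st Friday, 8–14 the 2nd, 15–21 the 3rd, 22–28 the 4th, 29–31 the 5th.
16 is in the range for the 3rd.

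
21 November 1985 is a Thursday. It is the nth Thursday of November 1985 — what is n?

Day 21 falls in week ⌈21/7⌉ of the month.
Days 1–7 hold the 1st Thursday, 8–14 the 2nd, 15–21 the 3rd, 22–28 the 4th, 29–31 the 5th.
21 is in the range for the 3rd.

3rd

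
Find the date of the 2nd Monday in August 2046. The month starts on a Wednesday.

August 13, 2046

August 2046 begins on a Wednesday, so the first Monday is August 6 (5 days later).
The 2nd Monday is 1 weeks later: 6 + 7 = 13.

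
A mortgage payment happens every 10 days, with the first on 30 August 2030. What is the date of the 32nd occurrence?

6 July 2031

The 32nd occurrence is 31 intervals after the first: 31 × 10 = 310 days after 30 August 2030.
August has 31 days — 1 day to the end of August leaves 309.
September has 30 days (279 left).
October has 31 days (248 left).
November has 30 days (218 left).
December has 31 days (187 left).
January has 31 days (156 left).
February has 28 days (128 left).
March has 31 days (97 left).
April has 30 days (67 left).
May has 31 days (36 left).
June has 30 days (6 left).
6 days into July → 6 July 2031.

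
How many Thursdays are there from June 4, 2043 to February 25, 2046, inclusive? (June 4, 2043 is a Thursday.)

143

June 4, 2043 is a Thursday; the first Thursday on or after it is June 4, 2043.
From June 4, 2043 to February 25, 2046: 210 + 366 + 365 + 56 = 997 days (rest of 2043, 2044, 2045, to February 25, 2046 in 2046).
997 ÷ 7 = 142 full weeks with remainder 3, so 142 more Thursdays after the first → 143.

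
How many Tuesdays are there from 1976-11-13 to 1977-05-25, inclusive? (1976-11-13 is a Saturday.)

28

1976-11-13 is a Saturday; the first Tuesday on or after it is 1976-11-16 (3 days later).
From 1976-11-16 to 1977-05-25: 14 + 31 + 31 + 28 + 31 + 30 + 25 = 190 days (rest of November, December, January, February, March, April, May).
190 ÷ 7 = 27 full weeks with remainder 1, so 27 more Tuesdays after the first → 28.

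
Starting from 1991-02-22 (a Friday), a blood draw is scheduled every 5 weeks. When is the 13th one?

1992-04-17

The 13th occurrence is 12 intervals after the first: 12 × 35 = 420 days after 1991-02-22.
February has 28 days — 6 days to the end of February leaves 414.
From end of February to end of 1991 is 306 days (108 left).
January has 31 days (77 left).
February has 29 days (48 left).
March has 31 days (17 left).
17 days into April → 1992-04-17.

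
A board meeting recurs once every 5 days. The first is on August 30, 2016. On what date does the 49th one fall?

The 49th occurrence is 48 intervals after the first: 48 × 5 = 240 days after August 30, 2016.
August has 31 days — 1 day to the end of August leaves 239.
September has 30 days (209 left).
October has 31 days (178 left).
November has 30 days (148 left).
December has 31 days (117 left).
January has 31 days (86 left).
February has 28 days (58 left).
March has 31 days (27 left).
27 days into April → April 27, 2017.

April 27, 2017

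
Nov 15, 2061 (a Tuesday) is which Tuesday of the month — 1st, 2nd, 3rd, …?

3rd

Day 15 falls in week ⌈15/7⌉ of the month.
Days 1–7 hold the 1st Tuesday, 8–14 the 2nd, 15–21 the 3rd, 22–28 the 4th, 29–31 the 5th.
15 is in the range for the 3rd.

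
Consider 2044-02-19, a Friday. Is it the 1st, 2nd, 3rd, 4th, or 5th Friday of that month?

3rd

Day 19 falls in week ⌈19/7⌉ of the month.
Days 1–7 hold the 1st Friday, 8–14 the 2nd, 15–21 the 3rd, 22–28 the 4th, 29–31 the 5th.
19 is in the range for the 3rd.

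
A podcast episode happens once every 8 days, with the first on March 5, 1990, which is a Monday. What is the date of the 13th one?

The 13th occurrence is 12 intervals after the first: 12 × 8 = 96 days after March 5, 1990.
March has 31 days — 26 days to the end of March leaves 70.
April has 30 days (40 left).
May has 31 days (9 left).
9 days into June → June 9, 1990.

June 9, 1990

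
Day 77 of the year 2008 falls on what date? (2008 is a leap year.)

Mar 17, 2008

Jan has 31 days (77 − 31 = 46 remain).
Feb has 29 days (46 − 29 = 17 remain).
17 into Mar → Mar 17.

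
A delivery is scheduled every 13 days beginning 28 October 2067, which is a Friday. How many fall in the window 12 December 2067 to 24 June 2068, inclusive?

15

Occurrences land 13·i days after 28 October 2067 for i = 0, 1, 2, …
12 December 2067 is 45 days after the start; 45 ÷ 13 = 3 remainder 6; since the remainder is 6, round up to i = 4. First occurrence in the window: #5 on 19 December 2067 (4×13 = 52 days in).
24 June 2068 is 240 days after the start; 240 ÷ 13 = 18 remainder 6. Last occurrence in the window: #19 on 18 June 2068.
Occurrences #5 through #19: 15 in total.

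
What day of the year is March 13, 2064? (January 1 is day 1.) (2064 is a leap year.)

73

Days in months before March: 31 + 29 = 60.
Plus 13 days into March → day 73.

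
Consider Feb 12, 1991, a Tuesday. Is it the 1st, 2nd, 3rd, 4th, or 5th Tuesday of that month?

Day 12 falls in week ⌈12/7⌉ of the month.
Days 1–7 hold the 1st Tuesday, 8–14 the 2nd, 15–21 the 3rd, 22–28 the 4th, 29–31 the 5th.
12 is in the range for the 2nd.

2nd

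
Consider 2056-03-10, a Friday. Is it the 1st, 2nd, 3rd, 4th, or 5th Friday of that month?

Day 10 falls in week ⌈10/7⌉ of the month.
Days 1–7 hold the 1st Friday, 8–14 the 2nd, 15–21 the 3rd, 22–28 the 4th, 29–31 the 5th.
10 is in the range for the 2nd.

2nd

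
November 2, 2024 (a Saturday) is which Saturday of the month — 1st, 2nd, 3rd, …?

Day 2 falls in week ⌈2/7⌉ of the month.
Days 1–7 hold the 1st Saturday, 8–14 the 2nd, 15–21 the 3rd, 22–28 the 4th, 29–31 the 5th.
2 is in the range for the 1st.

1st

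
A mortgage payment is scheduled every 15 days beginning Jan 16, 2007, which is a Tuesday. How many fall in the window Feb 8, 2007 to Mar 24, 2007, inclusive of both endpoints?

3

Occurrences land 15·i days after Jan 16, 2007 for i = 0, 1, 2, …
Feb 8, 2007 is 23 days after the start; 23 ÷ 15 = 1 remainder 8; since the remainder is 8, round up to i = 2. First occurrence in the window: #3 on Feb 15, 2007 (2×15 = 30 days in).
Mar 24, 2007 is 67 days after the start; 67 ÷ 15 = 4 remainder 7. Last occurrence in the window: #5 on Mar 17, 2007.
Occurrences #3 through #5: 3 in total.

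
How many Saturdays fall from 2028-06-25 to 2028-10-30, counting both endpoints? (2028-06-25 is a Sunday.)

18

2028-06-25 is a Sunday; the first Saturday on or after it is 2028-07-01 (6 days later).
From 2028-07-01 to 2028-10-30: 30 + 31 + 30 + 30 = 121 days (rest of July, August, September, October).
121 ÷ 7 = 17 full weeks with remainder 2, so 17 more Saturdays after the first → 18.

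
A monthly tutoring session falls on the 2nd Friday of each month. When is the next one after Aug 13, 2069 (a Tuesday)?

Aug 2069 starts on a Thursday; its first Friday is the 2nd, so the 2nd Friday is the 9th — Aug 9, 2069.
That is not after Aug 13, 2069, so look at Sep 2069.
Sep 2069 starts on a Sunday; its first Friday is the 6th, so the 2nd Friday is the 13th — Sep 13, 2069.

Sep 13, 2069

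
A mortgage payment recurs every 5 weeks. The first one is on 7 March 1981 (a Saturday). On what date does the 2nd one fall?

The 2nd occurrence is 1 interval after the first: 1 × 35 = 35 days after 7 March 1981.
March has 31 days — 24 days to the end of March leaves 11.
11 days into April → 11 April 1981.

11 April 1981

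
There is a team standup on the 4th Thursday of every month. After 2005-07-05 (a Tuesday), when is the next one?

July 2005 starts on a Friday; its first Thursday is the 7th, so the 4th Thursday is the 28th — 2005-07-28.
2005-07-28 is after 2005-07-05, so that is the next one.

2005-07-28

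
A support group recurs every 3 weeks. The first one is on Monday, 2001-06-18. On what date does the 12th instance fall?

2002-02-04

The 12th occurrence is 11 intervals after the first: 11 × 21 = 231 days after 2001-06-18.
June has 30 days — 12 days to the end of June leaves 219.
July has 31 days (188 left).
August has 31 days (157 left).
September has 30 days (127 left).
October has 31 days (96 left).
November has 30 days (66 left).
December has 31 days (35 left).
January has 31 days (4 left).
4 days into February → 2002-02-04.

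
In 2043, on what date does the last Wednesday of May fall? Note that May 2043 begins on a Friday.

May 2043 begins on a Friday, so the first Wednesday is May 6 (5 days later).
May 2043 has 31 days. Adding weeks: 6, 13, 20, 27 — the last one ≤ 31 is the 27th.

May 27, 2043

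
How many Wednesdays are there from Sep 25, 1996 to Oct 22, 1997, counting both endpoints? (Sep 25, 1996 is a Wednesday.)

Sep 25, 1996 is a Wednesday; the first Wednesday on or after it is Sep 25, 1996.
From Sep 25, 1996 to Oct 22, 1997: 97 + 295 = 392 days (rest of 1996, to Oct 22, 1997 in 1997).
392 ÷ 7 = 56 full weeks with remainder 0, so 56 more Wednesdays after the first → 57.

57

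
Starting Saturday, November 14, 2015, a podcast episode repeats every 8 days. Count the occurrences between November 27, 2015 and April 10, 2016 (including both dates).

Occurrences land 8·i days after November 14, 2015 for i = 0, 1, 2, …
November 27, 2015 is 13 days after the start; 13 ÷ 8 = 1 remainder 5; since the remainder is 5, round up to i = 2. First occurrence in the window: #3 on November 30, 2015 (2×8 = 16 days in).
April 10, 2016 is 148 days after the start; 148 ÷ 8 = 18 remainder 4. Last occurrence in the window: #19 on April 6, 2016.
Occurrences #3 through #19: 17 in total.

17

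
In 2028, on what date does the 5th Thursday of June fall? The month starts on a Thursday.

June 29, 2028

June 2028 begins on a Thursday, so the first Thursday is June 1.
The 5th Thursday is 4 weeks later: 1 + 28 = 29.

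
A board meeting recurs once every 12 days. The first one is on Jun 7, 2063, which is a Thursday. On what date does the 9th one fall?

The 9th occurrence is 8 intervals after the first: 8 × 12 = 96 days after Jun 7, 2063.
Jun has 30 days — 23 days to the end of Jun leaves 73.
Jul has 31 days (42 left).
Aug has 31 days (11 left).
11 days into Sep → Sep 11, 2063.

Sep 11, 2063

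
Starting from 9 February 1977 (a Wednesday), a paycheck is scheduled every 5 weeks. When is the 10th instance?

21 December 1977

The 10th occurrence is 9 intervals after the first: 9 × 35 = 315 days after 9 February 1977.
February has 28 days — 19 days to the end of February leaves 296.
March has 31 days (265 left).
April has 30 days (235 left).
May has 31 days (204 left).
June has 30 days (174 left).
July has 31 days (143 left).
August has 31 days (112 left).
September has 30 days (82 left).
October has 31 days (51 left).
November has 30 days (21 left).
21 days into December → 21 December 1977.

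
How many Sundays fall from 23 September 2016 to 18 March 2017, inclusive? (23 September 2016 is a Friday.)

25

23 September 2016 is a Friday; the first Sunday on or after it is 25 September 2016 (2 days later).
From 25 September 2016 to 18 March 2017: 5 + 31 + 30 + 31 + 31 + 28 + 18 = 174 days (rest of September, October, November, December, January, February, March).
174 ÷ 7 = 24 full weeks with remainder 6, so 24 more Sundays after the first → 25.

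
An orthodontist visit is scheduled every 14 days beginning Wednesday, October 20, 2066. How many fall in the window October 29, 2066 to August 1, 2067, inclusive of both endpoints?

20

Occurrences land 14·i days after October 20, 2066 for i = 0, 1, 2, …
October 29, 2066 is 9 days after the start; 9 ÷ 14 = 0 remainder 9; since the remainder is 9, round up to i = 1. First occurrence in the window: #2 on November 3, 2066 (1×14 = 14 days in).
August 1, 2067 is 285 days after the start; 285 ÷ 14 = 20 remainder 5. Last occurrence in the window: #21 on July 27, 2067.
Occurrences #2 through #21: 20 in total.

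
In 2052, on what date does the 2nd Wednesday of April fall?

10 April 2052

April 2052 begins on a Monday, so the first Wednesday is April 3 (2 days later).
The 2nd Wednesday is 1 weeks later: 3 + 7 = 10.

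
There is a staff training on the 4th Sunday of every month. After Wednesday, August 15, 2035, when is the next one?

August 2035 starts on a Wednesday; its first Sunday is the 5th, so the 4th Sunday is the 26th — August 26, 2035.
August 26, 2035 is after August 15, 2035, so that is the next one.

August 26, 2035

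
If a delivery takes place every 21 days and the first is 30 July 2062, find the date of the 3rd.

The 3rd occurrence is 2 intervals after the first: 2 × 21 = 42 days after 30 July 2062.
July has 31 days — 1 day to the end of July leaves 41.
August has 31 days (10 left).
10 days into September → 10 September 2062.

10 September 2062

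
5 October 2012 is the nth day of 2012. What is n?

Days in months before October: 31 + 29 + 31 + 30 + 31 + 30 + 31 + 31 + 30 = 274.
Plus 5 days into October → day 279.

279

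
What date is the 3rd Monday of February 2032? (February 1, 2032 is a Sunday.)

February 16, 2032

February 2032 begins on a Sunday, so the first Monday is February 2 (1 day later).
The 3rd Monday is 2 weeks later: 2 + 14 = 16.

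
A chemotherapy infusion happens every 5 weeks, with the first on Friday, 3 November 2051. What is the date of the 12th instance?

22 November 2052

The 12th occurrence is 11 intervals after the first: 11 × 35 = 385 days after 3 November 2051.
November has 30 days — 27 days to the end of November leaves 358.
December has 31 days (327 left).
January has 31 days (296 left).
February has 29 days (267 left).
March has 31 days (236 left).
April has 30 days (206 left).
May has 31 days (175 left).
June has 30 days (145 left).
July has 31 days (114 left).
August has 31 days (83 left).
September has 30 days (53 left).
October has 31 days (22 left).
22 days into November → 22 November 2052.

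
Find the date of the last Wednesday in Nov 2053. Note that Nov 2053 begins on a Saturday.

Nov 26, 2053

Nov 2053 begins on a Saturday, so the first Wednesday is Nov 5 (4 days later).
Nov 2053 has 30 days. Adding weeks: 5, 12, 19, 26 — the last one ≤ 30 is the 26th.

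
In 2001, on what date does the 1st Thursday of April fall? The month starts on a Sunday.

April 2001 begins on a Sunday, so the first Thursday is April 5 (4 days later).

April 5, 2001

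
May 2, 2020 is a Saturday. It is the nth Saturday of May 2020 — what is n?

1st

Day 2 falls in week ⌈2/7⌉ of the month.
Days 1–7 hold the 1st Saturday, 8–14 the 2nd, 15–21 the 3rd, 22–28 the 4th, 29–31 the 5th.
2 is in the range for the 1st.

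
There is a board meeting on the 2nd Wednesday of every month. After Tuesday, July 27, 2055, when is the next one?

July 2055 starts on a Thursday; its first Wednesday is the 7th, so the 2nd Wednesday is the 14th — July 14, 2055.
That is not after July 27, 2055, so look at August 2055.
August 2055 starts on a Sunday; its first Wednesday is the 4th, so the 2nd Wednesday is the 11th — August 11, 2055.

August 11, 2055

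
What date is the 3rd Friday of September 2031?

September 19, 2031

September 2031 begins on a Monday, so the first Friday is September 5 (4 days later).
The 3rd Friday is 2 weeks later: 5 + 14 = 19.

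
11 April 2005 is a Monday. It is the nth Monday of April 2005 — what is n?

2nd

Day 11 falls in week ⌈11/7⌉ of the month.
Days 1–7 hold the 1st Monday, 8–14 the 2nd, 15–21 the 3rd, 22–28 the 4th, 29–31 the 5th.
11 is in the range for the 2nd.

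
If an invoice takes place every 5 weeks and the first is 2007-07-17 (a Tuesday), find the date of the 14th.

The 14th occurrence is 13 intervals after the first: 13 × 35 = 455 days after 2007-07-17.
July has 31 days — 14 days to the end of July leaves 441.
From end of July to end of 2007 is 153 days (288 left).
January has 31 days (257 left).
February has 29 days (228 left).
March has 31 days (197 left).
April has 30 days (167 left).
May has 31 days (136 left).
June has 30 days (106 left).
July has 31 days (75 left).
August has 31 days (44 left).
September has 30 days (14 left).
14 days into October → 2008-10-14.

2008-10-14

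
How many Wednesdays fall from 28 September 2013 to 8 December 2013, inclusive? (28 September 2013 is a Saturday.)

10

28 September 2013 is a Saturday; the first Wednesday on or after it is 2 October 2013 (4 days later).
From 2 October 2013 to 8 December 2013: 29 + 30 + 8 = 67 days (rest of October, November, December).
67 ÷ 7 = 9 full weeks with remainder 4, so 9 more Wednesdays after the first → 10.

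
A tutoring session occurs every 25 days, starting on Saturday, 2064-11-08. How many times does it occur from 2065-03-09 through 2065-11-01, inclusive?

Occurrences land 25·i days after 2064-11-08 for i = 0, 1, 2, …
2065-03-09 is 121 days after the start; 121 ÷ 25 = 4 remainder 21; since the remainder is 21, round up to i = 5. First occurrence in the window: #6 on 2065-03-13 (5×25 = 125 days in).
2065-11-01 is 358 days after the start; 358 ÷ 25 = 14 remainder 8. Last occurrence in the window: #15 on 2065-10-24.
Occurrences #6 through #15: 10 in total.

10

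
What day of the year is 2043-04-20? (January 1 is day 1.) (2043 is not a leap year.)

110

Days in months before April: 31 + 28 + 31 = 90.
Plus 20 days into April → day 110.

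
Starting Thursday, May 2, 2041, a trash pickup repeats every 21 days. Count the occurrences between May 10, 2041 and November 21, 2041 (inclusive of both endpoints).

9

Occurrences land 21·i days after May 2, 2041 for i = 0, 1, 2, …
May 10, 2041 is 8 days after the start; 8 ÷ 21 = 0 remainder 8; since the remainder is 8, round up to i = 1. First occurrence in the window: #2 on May 23, 2041 (1×21 = 21 days in).
November 21, 2041 is 203 days after the start; 203 ÷ 21 = 9 remainder 14. Last occurrence in the window: #10 on November 7, 2041.
Occurrences #2 through #10: 9 in total.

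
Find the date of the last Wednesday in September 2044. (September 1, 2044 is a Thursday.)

September 2044 begins on a Thursday, so the first Wednesday is September 7 (6 days later).
September 2044 has 30 days. Adding weeks: 7, 14, 21, 28 — the last one ≤ 30 is the 28th.

2044-09-28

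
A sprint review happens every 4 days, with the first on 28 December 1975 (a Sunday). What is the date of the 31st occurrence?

The 31st occurrence is 30 intervals after the first: 30 × 4 = 120 days after 28 December 1975.
December has 31 days — 3 days to the end of December leaves 117.
January has 31 days (86 left).
February has 29 days (57 left).
March has 31 days (26 left).
26 days into April → 26 April 1976.

26 April 1976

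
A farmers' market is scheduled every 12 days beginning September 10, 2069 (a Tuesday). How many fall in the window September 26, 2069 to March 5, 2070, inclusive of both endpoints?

13

Occurrences land 12·i days after September 10, 2069 for i = 0, 1, 2, …
September 26, 2069 is 16 days after the start; 16 ÷ 12 = 1 remainder 4; since the remainder is 4, round up to i = 2. First occurrence in the window: #3 on October 4, 2069 (2×12 = 24 days in).
March 5, 2070 is 176 days after the start; 176 ÷ 12 = 14 remainder 8. Last occurrence in the window: #15 on February 25, 2070.
Occurrences #3 through #15: 13 in total.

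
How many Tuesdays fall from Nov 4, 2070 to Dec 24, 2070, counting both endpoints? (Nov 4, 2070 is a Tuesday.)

Nov 4, 2070 is a Tuesday; the first Tuesday on or after it is Nov 4, 2070.
From Nov 4, 2070 to Dec 24, 2070: 26 + 24 = 50 days (rest of Nov, Dec).
50 ÷ 7 = 7 full weeks with remainder 1, so 7 more Tuesdays after the first → 8.

8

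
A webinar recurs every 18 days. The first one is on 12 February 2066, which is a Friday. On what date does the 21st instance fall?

7 February 2067

The 21st occurrence is 20 intervals after the first: 20 × 18 = 360 days after 12 February 2066.
February has 28 days — 16 days to the end of February leaves 344.
March has 31 days (313 left).
April has 30 days (283 left).
May has 31 days (252 left).
June has 30 days (222 left).
July has 31 days (191 left).
August has 31 days (160 left).
September has 30 days (130 left).
October has 31 days (99 left).
November has 30 days (69 left).
December has 31 days (38 left).
January has 31 days (7 left).
7 days into February → 7 February 2067.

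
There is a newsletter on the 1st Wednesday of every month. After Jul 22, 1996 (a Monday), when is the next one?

Aug 7, 1996

Jul 1996 starts on a Monday, so its 1st Wednesday is Jul 3, 1996 (2 days in).
That is not after Jul 22, 1996, so look at Aug 1996.
Aug 1996 starts on a Thursday, so its 1st Wednesday is Aug 7, 1996 (6 days in).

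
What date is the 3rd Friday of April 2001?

April 2001 begins on a Sunday, so the first Friday is April 6 (5 days later).
The 3rd Friday is 2 weeks later: 6 + 14 = 20.

April 20, 2001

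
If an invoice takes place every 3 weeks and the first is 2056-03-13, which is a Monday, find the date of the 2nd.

The 2nd occurrence is 1 interval after the first: 1 × 21 = 21 days after 2056-03-13.
March has 31 days — 18 days to the end of March leaves 3.
3 days into April → 2056-04-03.

2056-04-03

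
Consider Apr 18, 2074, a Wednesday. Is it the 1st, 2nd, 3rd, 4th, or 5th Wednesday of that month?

3rd

Day 18 falls in week ⌈18/7⌉ of the month.
Days 1–7 hold the 1st Wednesday, 8–14 the 2nd, 15–21 the 3rd, 22–28 the 4th, 29–31 the 5th.
18 is in the range for the 3rd.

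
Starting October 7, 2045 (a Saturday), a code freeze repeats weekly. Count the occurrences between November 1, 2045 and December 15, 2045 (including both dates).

6

Occurrences land 7·i days after October 7, 2045 for i = 0, 1, 2, …
November 1, 2045 is 25 days after the start; 25 ÷ 7 = 3 remainder 4; since the remainder is 4, round up to i = 4. First occurrence in the window: #5 on November 4, 2045 (4×7 = 28 days in).
December 15, 2045 is 69 days after the start; 69 ÷ 7 = 9 remainder 6. Last occurrence in the window: #10 on December 9, 2045.
Occurrences #5 through #10: 6 in total.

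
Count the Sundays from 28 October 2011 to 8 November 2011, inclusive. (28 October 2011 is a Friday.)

28 October 2011 is a Friday; the first Sunday on or after it is 30 October 2011 (2 days later).
From 30 October 2011 to 8 November 2011: 1 + 8 = 9 days (rest of October, November).
9 ÷ 7 = 1 full weeks with remainder 2, so 1 more Sundays after the first → 2.

2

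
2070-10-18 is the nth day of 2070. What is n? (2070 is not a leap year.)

Days in months before October: 31 + 28 + 31 + 30 + 31 + 30 + 31 + 31 + 30 = 273.
Plus 18 days into October → day 291.

291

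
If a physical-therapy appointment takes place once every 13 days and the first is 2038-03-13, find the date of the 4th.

2038-04-21

The 4th occurrence is 3 intervals after the first: 3 × 13 = 39 days after 2038-03-13.
March has 31 days — 18 days to the end of March leaves 21.
21 days into April → 2038-04-21.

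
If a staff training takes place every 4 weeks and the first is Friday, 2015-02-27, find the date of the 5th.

The 5th occurrence is 4 intervals after the first: 4 × 28 = 112 days after 2015-02-27.
February has 28 days — 1 day to the end of February leaves 111.
March has 31 days (80 left).
April has 30 days (50 left).
May has 31 days (19 left).
19 days into June → 2015-06-19.

2015-06-19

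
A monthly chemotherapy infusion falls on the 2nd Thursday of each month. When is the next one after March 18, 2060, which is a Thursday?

March 2060 starts on a Monday; its first Thursday is the 4th, so the 2nd Thursday is the 11th — March 11, 2060.
That is not after March 18, 2060, so look at April 2060.
April 2060 starts on a Thursday; its first Thursday is the 1st, so the 2nd Thursday is the 8th — April 8, 2060.

April 8, 2060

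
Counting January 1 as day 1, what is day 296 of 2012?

January has 31 days (296 − 31 = 265 remain).
February has 29 days (265 − 29 = 236 remain).
March has 31 days (236 − 31 = 205 remain).
April has 30 days (205 − 30 = 175 remain).
May has 31 days (175 − 31 = 144 remain).
June has 30 days (144 − 30 = 114 remain).
July has 31 days (114 − 31 = 83 remain).
August has 31 days (83 − 31 = 52 remain).
September has 30 days (52 − 30 = 22 remain).
22 into October → October 22.

October 22, 2012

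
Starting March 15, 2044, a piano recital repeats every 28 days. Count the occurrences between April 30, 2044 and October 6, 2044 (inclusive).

Occurrences land 28·i days after March 15, 2044 for i = 0, 1, 2, …
April 30, 2044 is 46 days after the start; 46 ÷ 28 = 1 remainder 18; since the remainder is 18, round up to i = 2. First occurrence in the window: #3 on May 10, 2044 (2×28 = 56 days in).
October 6, 2044 is 205 days after the start; 205 ÷ 28 = 7 remainder 9. Last occurrence in the window: #8 on September 27, 2044.
Occurrences #3 through #8: 6 in total.

6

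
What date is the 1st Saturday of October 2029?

6 October 2029

The first Saturday of October 2029 is October 6.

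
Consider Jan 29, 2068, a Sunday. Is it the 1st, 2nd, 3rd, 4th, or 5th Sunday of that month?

Day 29 falls in week ⌈29/7⌉ of the month.
Days 1–7 hold the 1st Sunday, 8–14 the 2nd, 15–21 the 3rd, 22–28 the 4th, 29–31 the 5th.
29 is in the range for the 5th.

5th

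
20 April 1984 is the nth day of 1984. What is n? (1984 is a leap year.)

Days in months before April: 31 + 29 + 31 = 91.
Plus 20 days into April → day 111.

111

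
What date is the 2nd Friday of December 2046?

December 2046 begins on a Saturday, so the first Friday is December 7 (6 days later).
The 2nd Friday is 1 weeks later: 7 + 7 = 14.

December 14, 2046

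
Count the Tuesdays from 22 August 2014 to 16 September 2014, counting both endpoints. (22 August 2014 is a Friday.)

4

22 August 2014 is a Friday; the first Tuesday on or after it is 26 August 2014 (4 days later).
From 26 August 2014 to 16 September 2014: 5 + 16 = 21 days (rest of August, September).
21 ÷ 7 = 3 full weeks with remainder 0, so 3 more Tuesdays after the first → 4.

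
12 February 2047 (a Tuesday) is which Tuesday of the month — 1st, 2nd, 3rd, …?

Day 12 falls in week ⌈12/7⌉ of the month.
Days 1–7 hold the 1st Tuesday, 8–14 the 2nd, 15–21 the 3rd, 22–28 the 4th, 29–31 the 5th.
12 is in the range for the 2nd.

2nd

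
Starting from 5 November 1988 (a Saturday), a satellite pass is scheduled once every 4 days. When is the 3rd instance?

13 November 1988

The 3rd occurrence is 2 intervals after the first: 2 × 4 = 8 days after 5 November 1988.
8 days later is 13 November 1988.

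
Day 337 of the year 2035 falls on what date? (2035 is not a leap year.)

2035-12-03

January has 31 days (337 − 31 = 306 remain).
February has 28 days (306 − 28 = 278 remain).
March has 31 days (278 − 31 = 247 remain).
April has 30 days (247 − 30 = 217 remain).
May has 31 days (217 − 31 = 186 remain).
June has 30 days (186 − 30 = 156 remain).
July has 31 days (156 − 31 = 125 remain).
August has 31 days (125 − 31 = 94 remain).
September has 30 days (94 − 30 = 64 remain).
October has 31 days (64 − 31 = 33 remain).
November has 30 days (33 − 30 = 3 remain).
3 into December → December 3.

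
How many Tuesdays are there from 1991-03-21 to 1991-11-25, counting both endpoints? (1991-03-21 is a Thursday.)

1991-03-21 is a Thursday; the first Tuesday on or after it is 1991-03-26 (5 days later).
From 1991-03-26 to 1991-11-25: 5 + 30 + 31 + 30 + 31 + 31 + 30 + 31 + 25 = 244 days (rest of March, April, May, June, July, August, September, October, November).
244 ÷ 7 = 34 full weeks with remainder 6, so 34 more Tuesdays after the first → 35.

35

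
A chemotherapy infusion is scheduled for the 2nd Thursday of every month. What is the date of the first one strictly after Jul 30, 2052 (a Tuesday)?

Aug 8, 2052

Jul 2052 starts on a Monday; its first Thursday is the 4th, so the 2nd Thursday is the 11th — Jul 11, 2052.
That is not after Jul 30, 2052, so look at Aug 2052.
Aug 2052 starts on a Thursday; its first Thursday is the 1st, so the 2nd Thursday is the 8th — Aug 8, 2052.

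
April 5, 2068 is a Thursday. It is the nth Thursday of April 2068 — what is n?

1st

Day 5 falls in week ⌈5/7⌉ of the month.
Days 1–7 hold the 1st Thursday, 8–14 the 2nd, 15–21 the 3rd, 22–28 the 4th, 29–31 the 5th.
5 is in the range for the 1st.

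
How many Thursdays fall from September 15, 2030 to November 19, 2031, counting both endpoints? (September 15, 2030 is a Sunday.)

61

September 15, 2030 is a Sunday; the first Thursday on or after it is September 19, 2030 (4 days later).
From September 19, 2030 to November 19, 2031: 103 + 323 = 426 days (rest of 2030, to November 19, 2031 in 2031).
426 ÷ 7 = 60 full weeks with remainder 6, so 60 more Thursdays after the first → 61.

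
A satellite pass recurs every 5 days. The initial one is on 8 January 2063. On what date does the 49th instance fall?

5 September 2063

The 49th occurrence is 48 intervals after the first: 48 × 5 = 240 days after 8 January 2063.
January has 31 days — 23 days to the end of January leaves 217.
February has 28 days (189 left).
March has 31 days (158 left).
April has 30 days (128 left).
May has 31 days (97 left).
June has 30 days (67 left).
July has 31 days (36 left).
August has 31 days (5 left).
5 days into September → 5 September 2063.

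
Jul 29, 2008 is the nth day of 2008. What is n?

211

Days in months before Jul: 31 + 29 + 31 + 30 + 31 + 30 = 182.
Plus 29 days into Jul → day 211.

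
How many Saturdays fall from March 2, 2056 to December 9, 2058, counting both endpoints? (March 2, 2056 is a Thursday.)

145

March 2, 2056 is a Thursday; the first Saturday on or after it is March 4, 2056 (2 days later).
From March 4, 2056 to December 9, 2058: 302 + 365 + 343 = 1010 days (rest of 2056, 2057, to December 9, 2058 in 2058).
1010 ÷ 7 = 144 full weeks with remainder 2, so 144 more Saturdays after the first → 145.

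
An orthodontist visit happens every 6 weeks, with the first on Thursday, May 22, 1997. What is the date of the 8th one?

The 8th occurrence is 7 intervals after the first: 7 × 42 = 294 days after May 22, 1997.
May has 31 days — 9 days to the end of May leaves 285.
June has 30 days (255 left).
July has 31 days (224 left).
August has 31 days (193 left).
September has 30 days (163 left).
October has 31 days (132 left).
November has 30 days (102 left).
December has 31 days (71 left).
January has 31 days (40 left).
February has 28 days (12 left).
12 days into March → March 12, 1998.

March 12, 1998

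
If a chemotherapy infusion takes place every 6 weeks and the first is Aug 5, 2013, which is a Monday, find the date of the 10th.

Aug 18, 2014

The 10th occurrence is 9 intervals after the first: 9 × 42 = 378 days after Aug 5, 2013.
Aug has 31 days — 26 days to the end of Aug leaves 352.
Sep has 30 days (322 left).
Oct has 31 days (291 left).
Nov has 30 days (261 left).
Dec has 31 days (230 left).
Jan has 31 days (199 left).
Feb has 28 days (171 left).
Mar has 31 days (140 left).
Apr has 30 days (110 left).
May has 31 days (79 left).
Jun has 30 days (49 left).
Jul has 31 days (18 left).
18 days into Aug → Aug 18, 2014.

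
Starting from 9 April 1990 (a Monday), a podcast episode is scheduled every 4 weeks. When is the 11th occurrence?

14 January 1991

The 11th occurrence is 10 intervals after the first: 10 × 28 = 280 days after 9 April 1990.
April has 30 days — 21 days to the end of April leaves 259.
May has 31 days (228 left).
June has 30 days (198 left).
July has 31 days (167 left).
August has 31 days (136 left).
September has 30 days (106 left).
October has 31 days (75 left).
November has 30 days (45 left).
December has 31 days (14 left).
14 days into January → 14 January 1991.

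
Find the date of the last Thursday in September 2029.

27 September 2029

September 2029 begins on a Saturday, so the first Thursday is September 6 (5 days later).
September 2029 has 30 days. Adding weeks: 6, 13, 20, 27 — the last one ≤ 30 is the 27th.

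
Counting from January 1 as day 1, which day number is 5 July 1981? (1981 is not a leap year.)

186

Days in months before July: 31 + 28 + 31 + 30 + 31 + 30 = 181.
Plus 5 days into July → day 186.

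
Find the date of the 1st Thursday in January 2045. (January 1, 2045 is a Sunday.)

January 5, 2045

January 2045 begins on a Sunday, so the first Thursday is January 5 (4 days later).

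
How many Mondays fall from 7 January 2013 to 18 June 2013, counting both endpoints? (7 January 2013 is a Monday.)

24

7 January 2013 is a Monday; the first Monday on or after it is 7 January 2013.
From 7 January 2013 to 18 June 2013: 24 + 28 + 31 + 30 + 31 + 18 = 162 days (rest of January, February, March, April, May, June).
162 ÷ 7 = 23 full weeks with remainder 1, so 23 more Mondays after the first → 24.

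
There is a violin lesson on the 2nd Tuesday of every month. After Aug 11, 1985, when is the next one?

Aug 13, 1985

Aug 1985 starts on a Thursday; its first Tuesday is the 6th, so the 2nd Tuesday is the 13th — Aug 13, 1985.
Aug 13, 1985 is after Aug 11, 1985, so that is the next one.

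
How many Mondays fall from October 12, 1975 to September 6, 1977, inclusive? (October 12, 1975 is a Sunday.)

100

October 12, 1975 is a Sunday; the first Monday on or after it is October 13, 1975 (1 day later).
From October 13, 1975 to September 6, 1977: 79 + 366 + 249 = 694 days (rest of 1975, 1976, to September 6, 1977 in 1977).
694 ÷ 7 = 99 full weeks with remainder 1, so 99 more Mondays after the first → 100.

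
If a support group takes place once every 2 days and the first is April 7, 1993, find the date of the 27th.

May 29, 1993

The 27th occurrence is 26 intervals after the first: 26 × 2 = 52 days after April 7, 1993.
April has 30 days — 23 days to the end of April leaves 29.
29 days into May → May 29, 1993.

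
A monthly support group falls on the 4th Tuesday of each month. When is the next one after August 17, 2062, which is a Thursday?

August 2062 starts on a Tuesday; its first Tuesday is the 1st, so the 4th Tuesday is the 22nd — August 22, 2062.
August 22, 2062 is after August 17, 2062, so that is the next one.

August 22, 2062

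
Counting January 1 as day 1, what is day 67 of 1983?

March 8, 1983

January has 31 days (67 − 31 = 36 remain).
February has 28 days (36 − 28 = 8 remain).
8 into March → March 8.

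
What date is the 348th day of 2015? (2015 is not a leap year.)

January has 31 days (348 − 31 = 317 remain).
February has 28 days (317 − 28 = 289 remain).
March has 31 days (289 − 31 = 258 remain).
April has 30 days (258 − 30 = 228 remain).
May has 31 days (228 − 31 = 197 remain).
June has 30 days (197 − 30 = 167 remain).
July has 31 days (167 − 31 = 136 remain).
August has 31 days (136 − 31 = 105 remain).
September has 30 days (105 − 30 = 75 remain).
October has 31 days (75 − 31 = 44 remain).
November has 30 days (44 − 30 = 14 remain).
14 into December → December 14.

December 14, 2015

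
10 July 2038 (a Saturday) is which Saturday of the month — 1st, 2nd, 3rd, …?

Day 10 falls in week ⌈10/7⌉ of the month.
Days 1–7 hold the 1st Saturday, 8–14 the 2nd, 15–21 the 3rd, 22–28 the 4th, 29–31 the 5th.
10 is in the range for the 2nd.

2nd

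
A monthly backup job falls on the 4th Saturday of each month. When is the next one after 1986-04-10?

April 1986 starts on a Tuesday; its first Saturday is the 5th, so the 4th Saturday is the 26th — 1986-04-26.
1986-04-26 is after 1986-04-10, so that is the next one.

1986-04-26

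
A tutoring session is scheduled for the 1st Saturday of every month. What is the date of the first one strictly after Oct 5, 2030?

Nov 2, 2030

Oct 2030 starts on a Tuesday, so its 1st Saturday is Oct 5, 2030 (4 days in).
That is not after Oct 5, 2030, so look at Nov 2030.
Nov 2030 starts on a Friday, so its 1st Saturday is Nov 2, 2030 (1 day in).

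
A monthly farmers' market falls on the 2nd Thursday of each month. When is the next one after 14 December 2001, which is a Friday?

December 2001 starts on a Saturday; its first Thursday is the 6th, so the 2nd Thursday is the 13th — 13 December 2001.
That is not after 14 December 2001, so look at January 2002.
January 2002 starts on a Tuesday; its first Thursday is the 3rd, so the 2nd Thursday is the 10th — 10 January 2002.

10 January 2002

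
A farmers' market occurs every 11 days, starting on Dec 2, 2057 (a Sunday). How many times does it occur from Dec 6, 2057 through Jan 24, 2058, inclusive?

4

Occurrences land 11·i days after Dec 2, 2057 for i = 0, 1, 2, …
Dec 6, 2057 is 4 days after the start; 4 ÷ 11 = 0 remainder 4; since the remainder is 4, round up to i = 1. First occurrence in the window: #2 on Dec 13, 2057 (1×11 = 11 days in).
Jan 24, 2058 is 53 days after the start; 53 ÷ 11 = 4 remainder 9. Last occurrence in the window: #5 on Jan 15, 2058.
Occurrences #2 through #5: 4 in total.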